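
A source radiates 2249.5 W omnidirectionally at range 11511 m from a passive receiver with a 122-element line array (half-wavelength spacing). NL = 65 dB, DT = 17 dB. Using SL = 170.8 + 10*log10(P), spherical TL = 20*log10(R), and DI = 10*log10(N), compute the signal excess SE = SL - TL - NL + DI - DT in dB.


61.96 dB


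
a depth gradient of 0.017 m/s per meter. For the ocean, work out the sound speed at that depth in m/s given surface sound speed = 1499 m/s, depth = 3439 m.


c = 1499 + 0.017 * 3439 = 1557.463

1557.463 m/s


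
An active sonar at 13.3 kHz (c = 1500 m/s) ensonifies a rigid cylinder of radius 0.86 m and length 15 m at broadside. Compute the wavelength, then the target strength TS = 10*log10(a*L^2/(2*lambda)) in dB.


Step 1: lambda = c/f = 1500/13300 = 0.11278 m
Step 2: TS = 10*log10(a*L^2/(2*lambda)) = 10*log10(0.86*15^2/(2*0.11278)) = 29.33

29.33 dB


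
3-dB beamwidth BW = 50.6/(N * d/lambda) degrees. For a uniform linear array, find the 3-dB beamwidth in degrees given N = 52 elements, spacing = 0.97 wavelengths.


BW = 50.6 / (52 * 0.97) = 50.6 / 50.44 = 1.0

1.0 deg


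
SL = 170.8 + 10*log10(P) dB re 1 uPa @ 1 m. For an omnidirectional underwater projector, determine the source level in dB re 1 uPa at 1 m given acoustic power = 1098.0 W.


SL = 170.8 + 10*log10(1098.0) = 170.8 + 30.41 = 201.21

201.21 dB


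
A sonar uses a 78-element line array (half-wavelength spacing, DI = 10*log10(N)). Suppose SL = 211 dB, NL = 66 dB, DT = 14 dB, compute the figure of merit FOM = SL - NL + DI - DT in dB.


149.92 dB


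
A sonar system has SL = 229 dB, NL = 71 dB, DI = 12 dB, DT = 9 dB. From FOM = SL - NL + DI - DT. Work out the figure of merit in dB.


161 dB


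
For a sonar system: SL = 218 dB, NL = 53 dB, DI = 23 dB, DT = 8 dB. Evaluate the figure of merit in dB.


FOM = SL - NL + DI - DT = 218 - 53 + 23 - 8 = 180

180 dB


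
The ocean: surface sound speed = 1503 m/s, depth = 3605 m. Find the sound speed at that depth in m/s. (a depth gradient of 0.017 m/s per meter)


1564.285 m/s


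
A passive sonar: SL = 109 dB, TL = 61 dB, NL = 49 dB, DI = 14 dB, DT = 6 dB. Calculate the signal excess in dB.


SE = SL - TL - NL + DI - DT = 109 - 61 - 49 + 14 - 6 = 7

7 dB


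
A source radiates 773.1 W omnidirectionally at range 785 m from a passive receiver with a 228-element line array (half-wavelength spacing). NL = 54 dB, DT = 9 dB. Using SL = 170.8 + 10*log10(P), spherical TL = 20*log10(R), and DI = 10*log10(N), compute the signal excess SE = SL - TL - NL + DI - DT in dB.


102.36 dB


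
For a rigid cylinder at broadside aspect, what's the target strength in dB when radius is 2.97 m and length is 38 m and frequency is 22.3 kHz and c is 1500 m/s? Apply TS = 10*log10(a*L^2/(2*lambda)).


lambda = 1500/22300 = 0.06726 m
TS = 10*log10(2.97*38^2/(2*0.06726)) = 45.04

45.04 dB


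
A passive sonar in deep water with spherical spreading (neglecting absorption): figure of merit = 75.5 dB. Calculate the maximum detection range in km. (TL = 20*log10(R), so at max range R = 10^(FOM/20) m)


At max range FOM = TL, so 20*log10(R) = 75.5
R = 10^(75.5/20) = 5956.62 m = 5.96 km

5.96 km


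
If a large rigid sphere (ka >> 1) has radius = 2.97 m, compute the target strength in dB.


TS = 10*log10(2.97^2 / 4) = 10*log10(2.205225) = 3.43

3.43 dB


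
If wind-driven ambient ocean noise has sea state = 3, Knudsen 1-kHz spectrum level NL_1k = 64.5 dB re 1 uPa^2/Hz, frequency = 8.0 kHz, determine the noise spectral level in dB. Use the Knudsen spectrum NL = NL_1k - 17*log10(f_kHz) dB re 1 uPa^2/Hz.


NL = NL_1k - 17*log10(f_kHz) = 64.5 - 17*log10(8.0) = 64.5 - (15.35) = 49.15

49.15 dB


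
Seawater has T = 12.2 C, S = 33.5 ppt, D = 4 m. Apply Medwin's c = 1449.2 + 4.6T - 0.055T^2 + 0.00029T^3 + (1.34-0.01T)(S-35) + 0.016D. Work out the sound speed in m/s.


1495.9 m/s


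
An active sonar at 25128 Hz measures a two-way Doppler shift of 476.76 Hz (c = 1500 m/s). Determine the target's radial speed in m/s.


From fd = 2*f*v/c, v = c*fd/(2*f) = 1500 * 476.76 / (2*25128) = 14.23

14.23 m/s


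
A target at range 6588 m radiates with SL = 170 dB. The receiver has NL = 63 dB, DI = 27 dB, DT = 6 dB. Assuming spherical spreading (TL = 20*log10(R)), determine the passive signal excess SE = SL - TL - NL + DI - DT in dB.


51.62 dB


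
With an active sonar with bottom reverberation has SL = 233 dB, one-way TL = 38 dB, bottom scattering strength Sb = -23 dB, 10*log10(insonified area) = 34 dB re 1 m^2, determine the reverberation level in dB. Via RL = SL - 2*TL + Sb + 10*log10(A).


RL = SL - 2*TL + Sb + 10*log10(A) = 233 - 2*38 + (-23) + 34 = 168

168 dB


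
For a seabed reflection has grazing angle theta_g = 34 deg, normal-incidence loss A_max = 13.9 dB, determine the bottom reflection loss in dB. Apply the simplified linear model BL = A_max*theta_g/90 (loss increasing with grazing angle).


5.25 dB


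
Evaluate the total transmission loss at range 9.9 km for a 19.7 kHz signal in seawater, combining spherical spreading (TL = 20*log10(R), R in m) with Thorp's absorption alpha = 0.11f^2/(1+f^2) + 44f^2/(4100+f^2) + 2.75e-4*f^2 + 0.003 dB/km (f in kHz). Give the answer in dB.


119.75 dB


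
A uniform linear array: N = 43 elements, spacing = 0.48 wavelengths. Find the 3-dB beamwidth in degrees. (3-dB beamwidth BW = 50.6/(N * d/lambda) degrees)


BW = 50.6 / (43 * 0.48) = 50.6 / 20.64 = 2.45

2.45 deg


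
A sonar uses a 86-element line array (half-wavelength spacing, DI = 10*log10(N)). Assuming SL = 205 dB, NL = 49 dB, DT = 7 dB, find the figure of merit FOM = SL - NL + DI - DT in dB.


168.34 dB


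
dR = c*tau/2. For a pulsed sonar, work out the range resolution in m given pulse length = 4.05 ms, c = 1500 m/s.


3.0375 m


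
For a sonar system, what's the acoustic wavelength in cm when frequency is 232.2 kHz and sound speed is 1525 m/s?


0.66 cm


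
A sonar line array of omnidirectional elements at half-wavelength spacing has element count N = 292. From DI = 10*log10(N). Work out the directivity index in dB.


DI = 10*log10(292) = 24.65

24.65 dB


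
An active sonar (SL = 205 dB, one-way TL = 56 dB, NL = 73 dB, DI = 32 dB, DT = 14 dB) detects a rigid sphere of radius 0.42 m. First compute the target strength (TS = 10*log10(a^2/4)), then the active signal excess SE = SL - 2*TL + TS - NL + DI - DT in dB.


Step 1: TS = 10*log10(0.42^2/4) = -13.56 dB
Step 2: SE = SL - 2*TL + TS - NL + DI - DT = 205 - 2*56 + (-13.56) - 73 + 32 - 14 = 24.44

24.44 dB


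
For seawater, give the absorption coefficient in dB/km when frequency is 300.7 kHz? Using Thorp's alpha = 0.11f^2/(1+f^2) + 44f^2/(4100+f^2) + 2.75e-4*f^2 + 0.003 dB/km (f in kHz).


f^2 = 90420.49
alpha = 0.11*90420.49/(1+90420.49) + 44*90420.49/(4100+90420.49) + 2.75e-4*90420.49 + 0.003 = 67.07

67.07 dB/km


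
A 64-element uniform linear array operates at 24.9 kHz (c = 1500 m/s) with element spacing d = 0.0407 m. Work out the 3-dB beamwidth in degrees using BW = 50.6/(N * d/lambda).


Step 1: lambda = 1500/24900 = 0.06024 m
Step 2: d/lambda = 0.0407/0.06024 = 0.6756
Step 3: BW = 50.6/(N * d/lambda) = 50.6/(64 * 0.6756) = 1.17

1.17 deg


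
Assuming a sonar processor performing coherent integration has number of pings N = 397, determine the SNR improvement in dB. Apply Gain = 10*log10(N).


Gain = 10*log10(397) = 25.99

25.99 dB


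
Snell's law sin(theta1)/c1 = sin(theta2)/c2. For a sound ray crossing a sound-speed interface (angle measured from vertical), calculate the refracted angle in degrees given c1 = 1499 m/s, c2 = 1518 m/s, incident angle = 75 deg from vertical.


sin(theta2) = (c2/c1)*sin(theta1) = (1518/1499)*sin(75 deg) = 0.97817
theta2 = arcsin(0.97817) = 78.01

78.01 deg


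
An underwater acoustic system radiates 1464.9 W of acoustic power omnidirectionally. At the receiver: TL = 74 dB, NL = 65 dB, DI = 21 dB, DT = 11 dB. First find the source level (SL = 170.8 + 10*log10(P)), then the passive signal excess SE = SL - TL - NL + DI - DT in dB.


Step 1: SL = 170.8 + 10*log10(1464.9) = 202.46 dB
Step 2: SE = SL - TL - NL + DI - DT = 202.46 - 74 - 65 + 21 - 11 = 73.46

73.46 dB


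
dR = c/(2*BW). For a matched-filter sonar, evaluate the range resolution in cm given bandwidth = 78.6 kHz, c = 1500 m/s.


0.95 cm


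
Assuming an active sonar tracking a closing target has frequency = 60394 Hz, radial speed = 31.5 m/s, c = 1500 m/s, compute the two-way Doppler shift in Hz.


fd = 2*f*v/c = 2 * 60394 * 31.5 / 1500 = 2536.55

2536.55 Hz


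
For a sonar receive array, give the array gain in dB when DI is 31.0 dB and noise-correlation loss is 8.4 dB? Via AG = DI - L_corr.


AG = DI - L_corr = 31.0 - 8.4 = 22.6

22.6 dB


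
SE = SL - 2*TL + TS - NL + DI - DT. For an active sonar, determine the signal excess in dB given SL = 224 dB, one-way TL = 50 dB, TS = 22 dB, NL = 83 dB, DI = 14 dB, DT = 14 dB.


SE = SL - 2*TL + TS - NL + DI - DT = 224 - 2*50 + (22) - 83 + 14 - 14 = 63

63 dB


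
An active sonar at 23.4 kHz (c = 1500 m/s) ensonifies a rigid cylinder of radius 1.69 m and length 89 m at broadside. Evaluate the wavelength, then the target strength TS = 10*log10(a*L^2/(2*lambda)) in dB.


Step 1: lambda = c/f = 1500/23400 = 0.0641 m
Step 2: TS = 10*log10(a*L^2/(2*lambda)) = 10*log10(1.69*89^2/(2*0.0641)) = 50.19

50.19 dB


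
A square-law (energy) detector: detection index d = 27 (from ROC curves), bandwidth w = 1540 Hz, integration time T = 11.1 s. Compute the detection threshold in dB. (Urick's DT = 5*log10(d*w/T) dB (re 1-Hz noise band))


DT = 5*log10(d*w/T) = 5*log10(27 * 1540 / 11.1) = 5*log10(3745.95) = 17.87

17.87 dB


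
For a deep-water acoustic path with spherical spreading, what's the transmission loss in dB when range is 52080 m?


TL = 20*log10(52080) = 94.33

94.33 dB


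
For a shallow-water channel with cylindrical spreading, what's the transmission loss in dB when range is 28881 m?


TL = 10*log10(28881) = 44.61

44.61 dB


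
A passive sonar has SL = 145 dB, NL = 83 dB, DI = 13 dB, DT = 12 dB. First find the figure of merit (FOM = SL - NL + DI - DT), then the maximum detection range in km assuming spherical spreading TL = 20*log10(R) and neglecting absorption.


Step 1: FOM = SL - NL + DI - DT = 145 - 83 + 13 - 12 = 63 dB
Step 2: at max range FOM = TL = 20*log10(R), so R = 10^(63/20) = 1412.54 m = 1.41 km

1.41 km


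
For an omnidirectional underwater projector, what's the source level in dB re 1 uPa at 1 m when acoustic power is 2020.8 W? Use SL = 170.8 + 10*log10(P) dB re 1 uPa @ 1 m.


SL = 170.8 + 10*log10(2020.8) = 170.8 + 33.06 = 203.86

203.86 dB


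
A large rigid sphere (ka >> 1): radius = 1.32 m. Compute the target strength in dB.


-3.61 dB


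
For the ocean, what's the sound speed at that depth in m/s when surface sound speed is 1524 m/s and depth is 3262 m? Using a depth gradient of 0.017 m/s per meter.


c = 1524 + 0.017 * 3262 = 1579.454

1579.454 m/s


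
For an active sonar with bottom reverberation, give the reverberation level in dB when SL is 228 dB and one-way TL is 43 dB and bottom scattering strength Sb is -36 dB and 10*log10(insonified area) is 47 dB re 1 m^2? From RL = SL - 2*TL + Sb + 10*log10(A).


RL = SL - 2*TL + Sb + 10*log10(A) = 228 - 2*43 + (-36) + 47 = 153

153 dB


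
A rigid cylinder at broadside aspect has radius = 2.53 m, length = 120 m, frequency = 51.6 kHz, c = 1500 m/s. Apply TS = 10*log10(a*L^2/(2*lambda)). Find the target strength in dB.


lambda = 1500/51600 = 0.02907 m
TS = 10*log10(2.53*120^2/(2*0.02907)) = 57.97

57.97 dB


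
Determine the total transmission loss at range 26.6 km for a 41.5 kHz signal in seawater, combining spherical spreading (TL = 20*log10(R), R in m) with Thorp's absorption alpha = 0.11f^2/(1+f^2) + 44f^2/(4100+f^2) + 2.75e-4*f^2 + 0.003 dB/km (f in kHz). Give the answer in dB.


450.31 dB


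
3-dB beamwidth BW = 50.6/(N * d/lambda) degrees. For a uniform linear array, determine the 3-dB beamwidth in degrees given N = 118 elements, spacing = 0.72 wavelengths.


BW = 50.6 / (118 * 0.72) = 50.6 / 84.96 = 0.6

0.6 deg


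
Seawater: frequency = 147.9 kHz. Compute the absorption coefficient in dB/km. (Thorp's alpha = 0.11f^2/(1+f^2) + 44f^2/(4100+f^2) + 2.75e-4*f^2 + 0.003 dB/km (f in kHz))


f^2 = 21874.41
alpha = 0.11*21874.41/(1+21874.41) + 44*21874.41/(4100+21874.41) + 2.75e-4*21874.41 + 0.003 = 43.183

43.183 dB/km


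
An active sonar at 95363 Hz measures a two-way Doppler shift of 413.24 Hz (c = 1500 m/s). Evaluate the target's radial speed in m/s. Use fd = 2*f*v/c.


From fd = 2*f*v/c, v = c*fd/(2*f) = 1500 * 413.24 / (2*95363) = 3.25

3.25 m/s


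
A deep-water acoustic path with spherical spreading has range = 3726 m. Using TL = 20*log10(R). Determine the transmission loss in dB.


TL = 20*log10(3726) = 71.42

71.42 dB


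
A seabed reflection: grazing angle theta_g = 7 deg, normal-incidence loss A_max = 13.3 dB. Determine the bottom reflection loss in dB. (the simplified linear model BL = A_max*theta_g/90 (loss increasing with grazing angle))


BL = A_max * theta_g / 90 = 13.3 * 7 / 90 = 1.03

1.03 dB


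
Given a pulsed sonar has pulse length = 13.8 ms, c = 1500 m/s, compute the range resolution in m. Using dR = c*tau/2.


dR = c*tau/2 = 1500 * 13.8e-3 / 2 = 10.35

10.35 m


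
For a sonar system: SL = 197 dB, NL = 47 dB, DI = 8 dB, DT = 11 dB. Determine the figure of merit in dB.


FOM = SL - NL + DI - DT = 197 - 47 + 8 - 11 = 147

147 dB


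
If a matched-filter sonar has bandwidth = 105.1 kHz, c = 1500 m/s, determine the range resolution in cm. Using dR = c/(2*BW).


dR = c/(2*BW) = 1500 / (2 * 105.1e3) = 0.0071 m = 0.71 cm

0.71 cm


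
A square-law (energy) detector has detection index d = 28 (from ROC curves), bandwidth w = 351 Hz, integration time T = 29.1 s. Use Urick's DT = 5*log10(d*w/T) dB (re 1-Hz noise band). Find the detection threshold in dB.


DT = 5*log10(d*w/T) = 5*log10(28 * 351 / 29.1) = 5*log10(337.73) = 12.64

12.64 dB


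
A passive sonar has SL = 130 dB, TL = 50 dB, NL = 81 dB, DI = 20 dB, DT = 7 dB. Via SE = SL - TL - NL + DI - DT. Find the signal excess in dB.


SE = SL - TL - NL + DI - DT = 130 - 50 - 81 + 20 - 7 = 12

12 dB


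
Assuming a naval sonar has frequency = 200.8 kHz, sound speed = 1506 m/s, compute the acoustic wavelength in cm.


lambda = c/f = 1506 / 200800 = 0.0075 m = 0.75 cm

0.75 cm


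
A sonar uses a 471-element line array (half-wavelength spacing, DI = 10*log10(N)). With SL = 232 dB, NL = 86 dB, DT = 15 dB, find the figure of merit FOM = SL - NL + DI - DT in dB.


Step 1: DI = 10*log10(471) = 26.73 dB
Step 2: FOM = SL - NL + DI - DT = 232 - 86 + 26.73 - 15 = 157.73

157.73 dB


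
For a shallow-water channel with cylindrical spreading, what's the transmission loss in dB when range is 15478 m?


TL = 10*log10(15478) = 41.9

41.9 dB


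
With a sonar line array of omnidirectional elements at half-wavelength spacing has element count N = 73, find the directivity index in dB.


DI = 10*log10(73) = 18.63

18.63 dB


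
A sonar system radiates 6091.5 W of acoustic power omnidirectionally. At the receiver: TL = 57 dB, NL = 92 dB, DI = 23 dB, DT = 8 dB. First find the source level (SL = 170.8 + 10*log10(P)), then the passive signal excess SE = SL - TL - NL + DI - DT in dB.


Step 1: SL = 170.8 + 10*log10(6091.5) = 208.65 dB
Step 2: SE = SL - TL - NL + DI - DT = 208.65 - 57 - 92 + 23 - 8 = 74.65

74.65 dB


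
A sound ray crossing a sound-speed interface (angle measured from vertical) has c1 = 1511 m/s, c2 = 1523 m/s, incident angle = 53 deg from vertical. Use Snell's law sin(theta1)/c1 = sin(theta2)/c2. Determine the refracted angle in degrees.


53.61 deg


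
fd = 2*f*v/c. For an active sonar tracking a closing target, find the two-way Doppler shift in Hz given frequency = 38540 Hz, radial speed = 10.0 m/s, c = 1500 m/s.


fd = 2*f*v/c = 2 * 38540 * 10.0 / 1500 = 513.87

513.87 Hz


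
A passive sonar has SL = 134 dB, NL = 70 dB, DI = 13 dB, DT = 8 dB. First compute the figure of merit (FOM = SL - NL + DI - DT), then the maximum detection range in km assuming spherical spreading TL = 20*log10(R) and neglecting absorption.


Step 1: FOM = SL - NL + DI - DT = 134 - 70 + 13 - 8 = 69 dB
Step 2: at max range FOM = TL = 20*log10(R), so R = 10^(69/20) = 2818.38 m = 2.82 km

2.82 km


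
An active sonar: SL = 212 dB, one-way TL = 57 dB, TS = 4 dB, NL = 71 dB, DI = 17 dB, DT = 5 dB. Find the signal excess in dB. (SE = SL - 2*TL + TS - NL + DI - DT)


SE = SL - 2*TL + TS - NL + DI - DT = 212 - 2*57 + (4) - 71 + 17 - 5 = 43

43 dB


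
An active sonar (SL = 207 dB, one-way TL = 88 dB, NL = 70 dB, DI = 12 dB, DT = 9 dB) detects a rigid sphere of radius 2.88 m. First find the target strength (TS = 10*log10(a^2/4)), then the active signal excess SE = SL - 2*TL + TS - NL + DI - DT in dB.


Step 1: TS = 10*log10(2.88^2/4) = 3.17 dB
Step 2: SE = SL - 2*TL + TS - NL + DI - DT = 207 - 2*88 + (3.17) - 70 + 12 - 9 = -32.83

-32.83 dB


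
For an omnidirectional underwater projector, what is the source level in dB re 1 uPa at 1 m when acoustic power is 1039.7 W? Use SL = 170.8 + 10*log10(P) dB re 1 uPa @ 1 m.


200.97 dB


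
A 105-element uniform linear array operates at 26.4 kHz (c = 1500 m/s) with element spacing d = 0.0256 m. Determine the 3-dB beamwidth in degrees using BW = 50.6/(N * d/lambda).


Step 1: lambda = 1500/26400 = 0.05682 m
Step 2: d/lambda = 0.0256/0.05682 = 0.4505
Step 3: BW = 50.6/(N * d/lambda) = 50.6/(105 * 0.4505) = 1.07

1.07 deg


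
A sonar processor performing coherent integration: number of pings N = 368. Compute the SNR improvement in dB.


Gain = 10*log10(368) = 25.66

25.66 dB


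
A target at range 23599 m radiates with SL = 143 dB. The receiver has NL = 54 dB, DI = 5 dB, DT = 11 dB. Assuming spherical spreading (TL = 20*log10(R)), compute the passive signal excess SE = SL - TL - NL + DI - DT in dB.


-4.46 dB


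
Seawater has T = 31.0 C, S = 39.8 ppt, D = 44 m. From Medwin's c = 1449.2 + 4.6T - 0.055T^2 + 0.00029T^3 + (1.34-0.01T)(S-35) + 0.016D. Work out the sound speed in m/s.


c = 1449.2 + 4.6*31.0 - 0.055*31.0^2 + 0.00029*31.0^3 + (1.34 - 0.01*31.0)*(39.8 - 35) + 0.016*44 = 1553.23

1553.23 m/s


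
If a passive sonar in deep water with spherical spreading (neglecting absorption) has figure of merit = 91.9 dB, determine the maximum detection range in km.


39.36 km


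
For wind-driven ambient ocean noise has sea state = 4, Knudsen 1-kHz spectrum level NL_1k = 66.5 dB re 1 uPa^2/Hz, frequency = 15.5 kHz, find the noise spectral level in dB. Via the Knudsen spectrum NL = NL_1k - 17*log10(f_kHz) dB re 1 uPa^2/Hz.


NL = NL_1k - 17*log10(f_kHz) = 66.5 - 17*log10(15.5) = 66.5 - (20.24) = 46.26

46.26 dB


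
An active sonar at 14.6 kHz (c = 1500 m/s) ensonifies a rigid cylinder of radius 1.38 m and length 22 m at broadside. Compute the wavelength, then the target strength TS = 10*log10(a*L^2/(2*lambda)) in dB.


Step 1: lambda = c/f = 1500/14600 = 0.10274 m
Step 2: TS = 10*log10(a*L^2/(2*lambda)) = 10*log10(1.38*22^2/(2*0.10274)) = 35.12

35.12 dB


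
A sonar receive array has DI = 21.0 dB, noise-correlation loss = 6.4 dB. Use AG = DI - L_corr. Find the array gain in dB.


AG = DI - L_corr = 21.0 - 6.4 = 14.6

14.6 dB


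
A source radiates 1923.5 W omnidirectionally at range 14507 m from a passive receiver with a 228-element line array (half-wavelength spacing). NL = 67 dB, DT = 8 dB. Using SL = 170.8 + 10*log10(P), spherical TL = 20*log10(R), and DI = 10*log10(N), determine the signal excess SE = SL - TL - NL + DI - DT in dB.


68.99 dB


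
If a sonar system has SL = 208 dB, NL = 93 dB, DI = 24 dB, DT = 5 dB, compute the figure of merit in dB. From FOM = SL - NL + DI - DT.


FOM = SL - NL + DI - DT = 208 - 93 + 24 - 5 = 134

134 dB


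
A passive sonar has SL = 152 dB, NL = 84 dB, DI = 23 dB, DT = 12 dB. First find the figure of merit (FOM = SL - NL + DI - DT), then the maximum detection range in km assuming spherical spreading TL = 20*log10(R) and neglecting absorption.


Step 1: FOM = SL - NL + DI - DT = 152 - 84 + 23 - 12 = 79 dB
Step 2: at max range FOM = TL = 20*log10(R), so R = 10^(79/20) = 8912.51 m = 8.91 km

8.91 km


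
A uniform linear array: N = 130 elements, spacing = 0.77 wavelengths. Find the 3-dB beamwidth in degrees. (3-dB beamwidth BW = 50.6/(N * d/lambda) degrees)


0.51 deg


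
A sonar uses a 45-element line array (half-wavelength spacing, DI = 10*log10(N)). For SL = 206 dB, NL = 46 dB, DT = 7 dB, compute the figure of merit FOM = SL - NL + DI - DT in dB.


Step 1: DI = 10*log10(45) = 16.53 dB
Step 2: FOM = SL - NL + DI - DT = 206 - 46 + 16.53 - 7 = 169.53

169.53 dB


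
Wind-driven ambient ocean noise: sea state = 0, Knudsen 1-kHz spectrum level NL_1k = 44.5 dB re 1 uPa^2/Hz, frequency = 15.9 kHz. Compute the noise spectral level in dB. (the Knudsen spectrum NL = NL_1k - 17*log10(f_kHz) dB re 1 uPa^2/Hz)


24.08 dB


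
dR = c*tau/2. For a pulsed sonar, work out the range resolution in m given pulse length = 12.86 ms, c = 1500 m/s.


dR = c*tau/2 = 1500 * 12.86e-3 / 2 = 9.645

9.645 m


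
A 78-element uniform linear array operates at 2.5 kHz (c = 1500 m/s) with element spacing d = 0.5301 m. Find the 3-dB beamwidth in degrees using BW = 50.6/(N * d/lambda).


Step 1: lambda = 1500/2500 = 0.6 m
Step 2: d/lambda = 0.5301/0.6 = 0.8835
Step 3: BW = 50.6/(N * d/lambda) = 50.6/(78 * 0.8835) = 0.73

0.73 deg


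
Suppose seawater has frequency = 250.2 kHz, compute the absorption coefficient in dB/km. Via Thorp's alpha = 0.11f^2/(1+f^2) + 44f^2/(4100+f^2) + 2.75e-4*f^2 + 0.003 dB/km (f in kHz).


f^2 = 62600.04
alpha = 0.11*62600.04/(1+62600.04) + 44*62600.04/(4100+62600.04) + 2.75e-4*62600.04 + 0.003 = 58.623

58.623 dB/km


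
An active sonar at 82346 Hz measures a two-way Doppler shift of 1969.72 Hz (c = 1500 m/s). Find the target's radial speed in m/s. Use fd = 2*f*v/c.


From fd = 2*f*v/c, v = c*fd/(2*f) = 1500 * 1969.72 / (2*82346) = 17.94

17.94 m/s


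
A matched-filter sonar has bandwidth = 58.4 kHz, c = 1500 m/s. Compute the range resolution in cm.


dR = c/(2*BW) = 1500 / (2 * 58.4e3) = 0.0128 m = 1.28 cm

1.28 cm


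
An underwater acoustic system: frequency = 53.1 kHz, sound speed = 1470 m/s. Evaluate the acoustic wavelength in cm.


lambda = c/f = 1470 / 53100 = 0.0277 m = 2.77 cm

2.77 cm


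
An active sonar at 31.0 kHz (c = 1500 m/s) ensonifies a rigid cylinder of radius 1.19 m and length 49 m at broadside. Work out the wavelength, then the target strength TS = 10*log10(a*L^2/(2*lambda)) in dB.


Step 1: lambda = c/f = 1500/31000 = 0.04839 m
Step 2: TS = 10*log10(a*L^2/(2*lambda)) = 10*log10(1.19*49^2/(2*0.04839)) = 44.7

44.7 dB


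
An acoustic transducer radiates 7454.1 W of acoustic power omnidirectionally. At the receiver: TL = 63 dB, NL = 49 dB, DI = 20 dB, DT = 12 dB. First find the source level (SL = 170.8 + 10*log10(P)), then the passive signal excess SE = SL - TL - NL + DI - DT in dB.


Step 1: SL = 170.8 + 10*log10(7454.1) = 209.52 dB
Step 2: SE = SL - TL - NL + DI - DT = 209.52 - 63 - 49 + 20 - 12 = 105.52

105.52 dB


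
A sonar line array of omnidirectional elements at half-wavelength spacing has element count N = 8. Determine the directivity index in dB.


9.03 dB


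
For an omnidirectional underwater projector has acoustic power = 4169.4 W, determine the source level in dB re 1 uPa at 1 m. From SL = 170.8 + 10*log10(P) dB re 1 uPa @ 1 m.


207.0 dB


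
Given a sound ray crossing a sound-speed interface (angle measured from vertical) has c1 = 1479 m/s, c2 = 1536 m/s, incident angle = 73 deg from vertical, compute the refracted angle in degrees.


83.29 deg


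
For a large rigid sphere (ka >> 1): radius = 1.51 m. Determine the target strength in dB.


-2.44 dB


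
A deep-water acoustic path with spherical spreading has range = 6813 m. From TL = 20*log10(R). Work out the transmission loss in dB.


TL = 20*log10(6813) = 76.67

76.67 dB


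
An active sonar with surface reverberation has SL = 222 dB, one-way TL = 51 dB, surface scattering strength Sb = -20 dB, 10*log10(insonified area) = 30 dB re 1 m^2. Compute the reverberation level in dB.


130 dB


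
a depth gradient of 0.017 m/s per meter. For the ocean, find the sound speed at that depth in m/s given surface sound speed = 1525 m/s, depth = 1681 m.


1553.577 m/s


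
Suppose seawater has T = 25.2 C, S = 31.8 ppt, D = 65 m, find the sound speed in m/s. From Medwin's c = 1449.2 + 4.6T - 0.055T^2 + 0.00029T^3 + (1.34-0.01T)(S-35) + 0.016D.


1532.39 m/s


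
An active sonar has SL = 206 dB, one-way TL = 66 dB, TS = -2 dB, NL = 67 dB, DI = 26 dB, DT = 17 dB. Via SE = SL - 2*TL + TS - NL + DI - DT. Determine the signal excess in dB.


SE = SL - 2*TL + TS - NL + DI - DT = 206 - 2*66 + (-2) - 67 + 26 - 17 = 14

14 dB


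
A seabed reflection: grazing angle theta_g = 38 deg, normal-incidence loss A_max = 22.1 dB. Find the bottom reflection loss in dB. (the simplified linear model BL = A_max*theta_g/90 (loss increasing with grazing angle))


9.33 dB


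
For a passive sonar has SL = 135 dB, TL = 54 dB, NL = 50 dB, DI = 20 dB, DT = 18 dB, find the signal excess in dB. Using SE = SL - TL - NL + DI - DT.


SE = SL - TL - NL + DI - DT = 135 - 54 - 50 + 20 - 18 = 33

33 dB


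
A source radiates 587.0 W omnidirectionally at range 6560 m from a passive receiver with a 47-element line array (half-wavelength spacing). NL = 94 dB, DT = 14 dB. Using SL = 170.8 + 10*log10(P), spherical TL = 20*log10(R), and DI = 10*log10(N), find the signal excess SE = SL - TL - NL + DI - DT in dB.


Step 1: SL = 170.8 + 10*log10(587.0) = 198.49 dB
Step 2: TL = 20*log10(6560) = 76.34 dB
Step 3: DI = 10*log10(47) = 16.72 dB
Step 4: SE = SL - TL - NL + DI - DT = 198.49 - 76.34 - 94 + 16.72 - 14 = 30.87

30.87 dB


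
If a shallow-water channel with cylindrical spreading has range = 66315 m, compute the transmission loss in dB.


TL = 10*log10(66315) = 48.22

48.22 dB


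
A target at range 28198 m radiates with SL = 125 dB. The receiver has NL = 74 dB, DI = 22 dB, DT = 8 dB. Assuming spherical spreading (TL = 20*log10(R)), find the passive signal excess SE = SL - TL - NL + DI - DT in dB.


-24.0 dB


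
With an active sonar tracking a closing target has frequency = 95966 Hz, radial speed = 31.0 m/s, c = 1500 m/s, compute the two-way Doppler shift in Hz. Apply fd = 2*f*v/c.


fd = 2*f*v/c = 2 * 95966 * 31.0 / 1500 = 3966.59

3966.59 Hz


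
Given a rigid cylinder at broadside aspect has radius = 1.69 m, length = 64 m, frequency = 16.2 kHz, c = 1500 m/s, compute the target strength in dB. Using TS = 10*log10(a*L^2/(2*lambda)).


45.73 dB


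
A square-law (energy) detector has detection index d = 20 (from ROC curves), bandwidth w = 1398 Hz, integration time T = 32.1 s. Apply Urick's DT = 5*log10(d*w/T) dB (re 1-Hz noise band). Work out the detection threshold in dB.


14.7 dB


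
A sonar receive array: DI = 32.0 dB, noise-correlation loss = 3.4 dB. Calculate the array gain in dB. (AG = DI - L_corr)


AG = DI - L_corr = 32.0 - 3.4 = 28.6

28.6 dB


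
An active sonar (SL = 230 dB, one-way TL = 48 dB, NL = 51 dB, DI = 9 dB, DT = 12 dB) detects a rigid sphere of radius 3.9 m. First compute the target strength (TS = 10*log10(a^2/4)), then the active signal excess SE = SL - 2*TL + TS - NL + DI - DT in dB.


Step 1: TS = 10*log10(3.9^2/4) = 5.8 dB
Step 2: SE = SL - 2*TL + TS - NL + DI - DT = 230 - 2*48 + (5.8) - 51 + 9 - 12 = 85.8

85.8 dB


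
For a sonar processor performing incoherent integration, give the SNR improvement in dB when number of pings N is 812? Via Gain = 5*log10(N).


Gain = 5*log10(812) = 14.55

14.55 dB


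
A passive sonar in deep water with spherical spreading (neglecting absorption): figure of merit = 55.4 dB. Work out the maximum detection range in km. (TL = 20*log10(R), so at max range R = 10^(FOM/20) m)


At max range FOM = TL, so 20*log10(R) = 55.4
R = 10^(55.4/20) = 588.84 m = 0.59 km

0.59 km


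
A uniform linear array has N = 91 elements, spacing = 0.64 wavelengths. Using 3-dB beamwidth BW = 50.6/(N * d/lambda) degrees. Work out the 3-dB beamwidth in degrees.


BW = 50.6 / (91 * 0.64) = 50.6 / 58.24 = 0.87

0.87 deg


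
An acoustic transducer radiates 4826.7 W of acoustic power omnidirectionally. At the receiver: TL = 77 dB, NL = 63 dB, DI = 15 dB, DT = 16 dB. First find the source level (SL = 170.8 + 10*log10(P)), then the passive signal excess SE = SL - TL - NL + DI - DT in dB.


Step 1: SL = 170.8 + 10*log10(4826.7) = 207.64 dB
Step 2: SE = SL - TL - NL + DI - DT = 207.64 - 77 - 63 + 15 - 16 = 66.64

66.64 dB


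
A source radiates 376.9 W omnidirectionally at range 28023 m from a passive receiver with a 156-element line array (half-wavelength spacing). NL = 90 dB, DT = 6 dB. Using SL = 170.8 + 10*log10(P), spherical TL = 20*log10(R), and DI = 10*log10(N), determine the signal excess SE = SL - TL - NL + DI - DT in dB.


33.54 dB


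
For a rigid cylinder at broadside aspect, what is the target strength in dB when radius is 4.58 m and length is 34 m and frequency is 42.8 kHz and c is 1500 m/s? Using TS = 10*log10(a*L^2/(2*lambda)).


48.78 dB


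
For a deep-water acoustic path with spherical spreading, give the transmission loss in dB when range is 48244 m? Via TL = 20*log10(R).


TL = 20*log10(48244) = 93.67

93.67 dB


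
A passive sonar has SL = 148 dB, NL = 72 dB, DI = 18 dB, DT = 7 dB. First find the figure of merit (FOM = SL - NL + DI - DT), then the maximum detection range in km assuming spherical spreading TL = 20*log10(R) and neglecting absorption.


Step 1: FOM = SL - NL + DI - DT = 148 - 72 + 18 - 7 = 87 dB
Step 2: at max range FOM = TL = 20*log10(R), so R = 10^(87/20) = 22387.21 m = 22.39 km

22.39 km


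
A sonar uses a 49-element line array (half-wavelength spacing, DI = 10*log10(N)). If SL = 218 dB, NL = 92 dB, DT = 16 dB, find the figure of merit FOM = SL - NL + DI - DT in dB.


Step 1: DI = 10*log10(49) = 16.9 dB
Step 2: FOM = SL - NL + DI - DT = 218 - 92 + 16.9 - 16 = 126.9

126.9 dB


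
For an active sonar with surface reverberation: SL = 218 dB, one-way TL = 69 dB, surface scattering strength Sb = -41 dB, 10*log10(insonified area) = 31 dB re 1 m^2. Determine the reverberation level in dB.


70 dB


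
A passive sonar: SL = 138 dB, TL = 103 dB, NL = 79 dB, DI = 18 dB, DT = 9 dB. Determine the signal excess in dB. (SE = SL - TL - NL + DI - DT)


SE = SL - TL - NL + DI - DT = 138 - 103 - 79 + 18 - 9 = -35

-35 dB


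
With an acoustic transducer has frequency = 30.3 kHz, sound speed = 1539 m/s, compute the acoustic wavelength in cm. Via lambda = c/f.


5.08 cm


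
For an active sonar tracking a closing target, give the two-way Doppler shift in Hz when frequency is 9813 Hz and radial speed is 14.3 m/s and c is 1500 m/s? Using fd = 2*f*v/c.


fd = 2*f*v/c = 2 * 9813 * 14.3 / 1500 = 187.1

187.1 Hz


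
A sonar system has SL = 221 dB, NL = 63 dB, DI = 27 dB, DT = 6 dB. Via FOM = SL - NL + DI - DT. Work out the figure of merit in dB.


FOM = SL - NL + DI - DT = 221 - 63 + 27 - 6 = 179

179 dB


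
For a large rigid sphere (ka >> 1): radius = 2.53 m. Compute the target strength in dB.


TS = 10*log10(2.53^2 / 4) = 10*log10(1.600225) = 2.04

2.04 dB


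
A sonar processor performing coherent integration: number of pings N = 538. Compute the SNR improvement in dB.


Gain = 10*log10(538) = 27.31

27.31 dB


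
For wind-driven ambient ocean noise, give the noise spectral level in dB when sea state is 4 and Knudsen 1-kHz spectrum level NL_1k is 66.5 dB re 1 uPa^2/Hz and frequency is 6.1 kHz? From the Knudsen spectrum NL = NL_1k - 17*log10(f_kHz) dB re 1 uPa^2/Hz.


NL = NL_1k - 17*log10(f_kHz) = 66.5 - 17*log10(6.1) = 66.5 - (13.35) = 53.15

53.15 dB


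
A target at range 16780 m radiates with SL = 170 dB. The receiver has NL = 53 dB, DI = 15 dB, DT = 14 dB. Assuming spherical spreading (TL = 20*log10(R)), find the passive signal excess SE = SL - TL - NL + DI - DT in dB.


Step 1: TL = 20*log10(16780) = 84.5 dB
Step 2: SE = 170 - 84.5 - 53 + 15 - 14 = 33.5

33.5 dB


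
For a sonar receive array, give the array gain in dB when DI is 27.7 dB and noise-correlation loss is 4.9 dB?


AG = DI - L_corr = 27.7 - 4.9 = 22.8

22.8 dB


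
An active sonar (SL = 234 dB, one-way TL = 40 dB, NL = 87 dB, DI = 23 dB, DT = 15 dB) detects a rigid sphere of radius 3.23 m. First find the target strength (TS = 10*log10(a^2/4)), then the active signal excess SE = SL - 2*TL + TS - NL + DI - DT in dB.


Step 1: TS = 10*log10(3.23^2/4) = 4.16 dB
Step 2: SE = SL - 2*TL + TS - NL + DI - DT = 234 - 2*40 + (4.16) - 87 + 23 - 15 = 79.16

79.16 dB


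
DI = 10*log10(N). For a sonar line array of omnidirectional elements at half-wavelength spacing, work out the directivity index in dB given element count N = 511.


DI = 10*log10(511) = 27.08

27.08 dB


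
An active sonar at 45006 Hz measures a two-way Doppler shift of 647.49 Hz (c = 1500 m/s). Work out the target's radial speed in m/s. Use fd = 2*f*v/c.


From fd = 2*f*v/c, v = c*fd/(2*f) = 1500 * 647.49 / (2*45006) = 10.79

10.79 m/s


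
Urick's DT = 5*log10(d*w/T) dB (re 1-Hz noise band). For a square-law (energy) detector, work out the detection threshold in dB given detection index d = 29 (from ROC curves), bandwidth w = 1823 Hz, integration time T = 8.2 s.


DT = 5*log10(d*w/T) = 5*log10(29 * 1823 / 8.2) = 5*log10(6447.2) = 19.05

19.05 dB


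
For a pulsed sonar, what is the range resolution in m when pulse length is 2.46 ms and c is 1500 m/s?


dR = c*tau/2 = 1500 * 2.46e-3 / 2 = 1.845

1.845 m


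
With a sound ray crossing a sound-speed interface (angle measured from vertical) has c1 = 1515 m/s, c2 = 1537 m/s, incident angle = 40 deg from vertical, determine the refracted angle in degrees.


40.7 deg


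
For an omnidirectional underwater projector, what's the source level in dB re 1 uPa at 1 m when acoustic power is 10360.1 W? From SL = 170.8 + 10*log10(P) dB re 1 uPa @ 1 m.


SL = 170.8 + 10*log10(10360.1) = 170.8 + 40.15 = 210.95

210.95 dB


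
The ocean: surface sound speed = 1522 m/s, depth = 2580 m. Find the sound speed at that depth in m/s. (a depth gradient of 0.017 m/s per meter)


c = 1522 + 0.017 * 2580 = 1565.86

1565.86 m/s


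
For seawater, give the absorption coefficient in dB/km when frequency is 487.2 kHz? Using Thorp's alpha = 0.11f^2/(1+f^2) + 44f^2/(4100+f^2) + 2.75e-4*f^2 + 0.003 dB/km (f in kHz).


108.641 dB/km


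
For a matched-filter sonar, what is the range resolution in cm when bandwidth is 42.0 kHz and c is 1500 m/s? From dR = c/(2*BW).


dR = c/(2*BW) = 1500 / (2 * 42.0e3) = 0.0179 m = 1.79 cm

1.79 cm


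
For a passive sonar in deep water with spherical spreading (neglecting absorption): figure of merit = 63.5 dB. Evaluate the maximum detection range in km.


1.5 km


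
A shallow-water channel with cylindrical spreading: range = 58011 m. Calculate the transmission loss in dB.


47.64 dB


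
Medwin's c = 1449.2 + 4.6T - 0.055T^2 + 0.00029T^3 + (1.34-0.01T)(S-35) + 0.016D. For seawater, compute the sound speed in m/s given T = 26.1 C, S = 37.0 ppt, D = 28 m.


c = 1449.2 + 4.6*26.1 - 0.055*26.1^2 + 0.00029*26.1^3 + (1.34 - 0.01*26.1)*(37.0 - 35) + 0.016*28 = 1539.56

1539.56 m/s


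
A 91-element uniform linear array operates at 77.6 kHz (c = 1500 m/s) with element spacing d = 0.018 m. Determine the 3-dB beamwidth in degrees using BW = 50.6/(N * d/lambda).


Step 1: lambda = 1500/77600 = 0.01933 m
Step 2: d/lambda = 0.018/0.01933 = 0.9312
Step 3: BW = 50.6/(N * d/lambda) = 50.6/(91 * 0.9312) = 0.6

0.6 deg


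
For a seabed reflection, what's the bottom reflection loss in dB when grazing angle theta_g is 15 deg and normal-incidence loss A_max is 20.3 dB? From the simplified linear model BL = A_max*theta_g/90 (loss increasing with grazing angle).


BL = A_max * theta_g / 90 = 20.3 * 15 / 90 = 3.38

3.38 dB


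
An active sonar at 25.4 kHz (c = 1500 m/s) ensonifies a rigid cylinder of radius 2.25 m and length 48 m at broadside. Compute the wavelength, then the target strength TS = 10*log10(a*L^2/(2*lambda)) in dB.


Step 1: lambda = c/f = 1500/25400 = 0.05906 m
Step 2: TS = 10*log10(a*L^2/(2*lambda)) = 10*log10(2.25*48^2/(2*0.05906)) = 46.42

46.42 dB


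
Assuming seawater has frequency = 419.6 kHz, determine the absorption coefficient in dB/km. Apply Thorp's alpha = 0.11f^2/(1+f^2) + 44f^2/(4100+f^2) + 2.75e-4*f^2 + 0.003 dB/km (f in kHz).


f^2 = 176064.16
alpha = 0.11*176064.16/(1+176064.16) + 44*176064.16/(4100+176064.16) + 2.75e-4*176064.16 + 0.003 = 91.529

91.529 dB/km


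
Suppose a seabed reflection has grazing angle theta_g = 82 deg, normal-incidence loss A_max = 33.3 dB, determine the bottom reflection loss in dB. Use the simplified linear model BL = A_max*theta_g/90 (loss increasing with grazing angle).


BL = A_max * theta_g / 90 = 33.3 * 82 / 90 = 30.34

30.34 dB


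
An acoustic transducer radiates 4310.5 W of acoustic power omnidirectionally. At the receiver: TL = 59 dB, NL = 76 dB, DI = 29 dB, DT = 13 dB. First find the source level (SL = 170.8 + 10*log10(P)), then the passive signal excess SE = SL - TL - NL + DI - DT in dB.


Step 1: SL = 170.8 + 10*log10(4310.5) = 207.15 dB
Step 2: SE = SL - TL - NL + DI - DT = 207.15 - 59 - 76 + 29 - 13 = 88.15

88.15 dB


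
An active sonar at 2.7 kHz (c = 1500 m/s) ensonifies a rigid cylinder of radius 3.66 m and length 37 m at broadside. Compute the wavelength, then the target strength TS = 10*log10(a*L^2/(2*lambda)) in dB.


Step 1: lambda = c/f = 1500/2700 = 0.55556 m
Step 2: TS = 10*log10(a*L^2/(2*lambda)) = 10*log10(3.66*37^2/(2*0.55556)) = 36.54

36.54 dB


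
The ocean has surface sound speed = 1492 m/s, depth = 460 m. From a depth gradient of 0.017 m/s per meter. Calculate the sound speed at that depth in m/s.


1499.82 m/s


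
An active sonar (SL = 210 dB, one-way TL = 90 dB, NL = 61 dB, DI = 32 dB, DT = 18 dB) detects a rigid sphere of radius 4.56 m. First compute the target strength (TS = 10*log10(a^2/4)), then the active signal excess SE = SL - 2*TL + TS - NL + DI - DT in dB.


Step 1: TS = 10*log10(4.56^2/4) = 7.16 dB
Step 2: SE = SL - 2*TL + TS - NL + DI - DT = 210 - 2*90 + (7.16) - 61 + 32 - 18 = -9.84

-9.84 dB


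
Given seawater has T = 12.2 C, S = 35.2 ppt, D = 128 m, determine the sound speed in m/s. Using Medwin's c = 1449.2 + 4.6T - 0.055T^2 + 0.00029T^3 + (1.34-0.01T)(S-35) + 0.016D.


1499.95 m/s


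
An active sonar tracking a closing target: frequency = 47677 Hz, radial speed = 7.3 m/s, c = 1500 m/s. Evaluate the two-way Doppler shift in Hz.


fd = 2*f*v/c = 2 * 47677 * 7.3 / 1500 = 464.06

464.06 Hz


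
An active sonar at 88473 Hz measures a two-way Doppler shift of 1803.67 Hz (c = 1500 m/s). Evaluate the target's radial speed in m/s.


From fd = 2*f*v/c, v = c*fd/(2*f) = 1500 * 1803.67 / (2*88473) = 15.29

15.29 m/s


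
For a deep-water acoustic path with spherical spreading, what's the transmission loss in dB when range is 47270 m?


TL = 20*log10(47270) = 93.49

93.49 dB


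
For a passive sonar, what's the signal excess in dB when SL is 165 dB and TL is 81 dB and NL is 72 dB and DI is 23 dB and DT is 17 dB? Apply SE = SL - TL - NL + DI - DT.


SE = SL - TL - NL + DI - DT = 165 - 81 - 72 + 23 - 17 = 18

18 dB


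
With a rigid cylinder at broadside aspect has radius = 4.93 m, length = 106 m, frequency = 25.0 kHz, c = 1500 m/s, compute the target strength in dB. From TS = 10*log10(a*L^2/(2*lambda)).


lambda = 1500/25000 = 0.06 m
TS = 10*log10(4.93*106^2/(2*0.06)) = 56.64

56.64 dB
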